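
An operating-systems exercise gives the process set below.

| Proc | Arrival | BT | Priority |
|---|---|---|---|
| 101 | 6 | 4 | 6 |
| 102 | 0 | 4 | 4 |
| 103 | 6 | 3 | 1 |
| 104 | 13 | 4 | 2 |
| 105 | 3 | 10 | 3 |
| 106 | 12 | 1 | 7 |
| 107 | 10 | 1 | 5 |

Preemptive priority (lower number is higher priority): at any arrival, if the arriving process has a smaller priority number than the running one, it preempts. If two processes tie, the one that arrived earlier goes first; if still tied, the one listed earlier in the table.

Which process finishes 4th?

Schedule: | 102 0-3 | 105 3-6 | 103 6-9 | 105 9-13 | 104 13-17 | 105 17-20 | 102 20-21 | 107 21-22 | 101 22-26 | 106 26-27 |
Completion: 101=26  102=21  103=9  104=17  105=20  106=27  107=22
Turnaround (C−A): 101=20  102=21  103=3  104=4  105=17  106=15  107=12
Finish order: 103 → 104 → 105 → 102 → 107 → 101 → 106

102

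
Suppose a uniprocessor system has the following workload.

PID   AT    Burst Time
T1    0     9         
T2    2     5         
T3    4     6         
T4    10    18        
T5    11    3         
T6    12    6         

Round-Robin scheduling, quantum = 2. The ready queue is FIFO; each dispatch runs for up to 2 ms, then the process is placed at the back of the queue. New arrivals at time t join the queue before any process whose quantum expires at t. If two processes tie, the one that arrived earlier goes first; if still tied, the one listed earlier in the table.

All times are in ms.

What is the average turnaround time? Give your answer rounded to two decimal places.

24.00

Gantt: | T1 0-2 | T2 2-4 | T1 4-6 | T3 6-8 | T2 8-10 | T1 10-12 | T3 12-14 | T4 14-16 | T2 16-17 | T5 17-19 | T6 19-21 | T1 21-23 | T3 23-25 | T4 25-27 | T5 27-28 | T6 28-30 | T1 30-31 | T4 31-33 | T6 33-35 | T4 35-47 |
Completion: T1=31  T2=17  T3=25  T4=47  T5=28  T6=35
Turnaround times: T1=31, T2=15, T3=21, T4=37, T5=17, T6=23
Average turnaround = (31+15+21+37+17+23) / 6 = 144/6 = 24.00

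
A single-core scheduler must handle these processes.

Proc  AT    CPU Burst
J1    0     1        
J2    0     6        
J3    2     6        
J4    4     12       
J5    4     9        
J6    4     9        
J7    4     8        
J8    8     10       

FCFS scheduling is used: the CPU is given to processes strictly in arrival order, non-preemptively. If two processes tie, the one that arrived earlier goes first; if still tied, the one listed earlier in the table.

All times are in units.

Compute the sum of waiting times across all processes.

Timeline: | J1 0-1 | J2 1-7 | J3 7-13 | J4 13-25 | J5 25-34 | J6 34-43 | J7 43-51 | J8 51-61 |
Completion: J1=1  J2=7  J3=13  J4=25  J5=34  J6=43  J7=51  J8=61
Waiting = turnaround − burst: J1=0, J2=1, J3=5, J4=9, J5=21, J6=30, J7=39, J8=43
Total waiting = 0 + 1 + 5 + 9 + 21 + 30 + 39 + 43 = 148

148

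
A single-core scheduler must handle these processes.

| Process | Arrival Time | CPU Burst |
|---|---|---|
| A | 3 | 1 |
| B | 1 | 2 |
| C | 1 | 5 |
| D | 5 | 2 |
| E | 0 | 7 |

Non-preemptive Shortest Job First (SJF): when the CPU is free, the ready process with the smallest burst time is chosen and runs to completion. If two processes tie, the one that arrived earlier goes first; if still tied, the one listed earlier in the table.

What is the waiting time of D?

Schedule: | E 0-7 | A 7-8 | B 8-10 | D 10-12 | C 12-17 |
Completion: A=8  B=10  C=17  D=12  E=7
Turnaround (C−A): A=5  B=9  C=16  D=7  E=7
Waiting(D) = turnaround − burst = 7 − 2 = 5

5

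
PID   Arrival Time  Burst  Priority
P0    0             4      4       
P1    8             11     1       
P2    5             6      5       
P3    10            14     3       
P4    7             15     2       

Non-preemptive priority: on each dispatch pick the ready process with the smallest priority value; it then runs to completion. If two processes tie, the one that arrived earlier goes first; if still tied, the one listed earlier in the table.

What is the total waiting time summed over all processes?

Schedule: | P0 0-4 | idle 4-5 | P2 5-11 | P1 11-22 | P4 22-37 | P3 37-51 |
Completion: P0=4  P1=22  P2=11  P3=51  P4=37
Turnaround (C−A): P0=4  P1=14  P2=6  P3=41  P4=30
Waiting = turnaround − burst: P0=0, P1=3, P2=0, P3=27, P4=15
Total waiting = 0 + 3 + 0 + 27 + 15 = 45

45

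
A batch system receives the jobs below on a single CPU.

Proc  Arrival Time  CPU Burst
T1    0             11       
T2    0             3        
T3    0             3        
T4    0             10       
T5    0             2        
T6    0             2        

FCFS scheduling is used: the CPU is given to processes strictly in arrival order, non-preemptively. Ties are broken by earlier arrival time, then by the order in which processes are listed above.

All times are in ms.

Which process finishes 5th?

Gantt: | T1 0-11 | T2 11-14 | T3 14-17 | T4 17-27 | T5 27-29 | T6 29-31 |
Completion: T1=11  T2=14  T3=17  T4=27  T5=29  T6=31
Finish order: T1 → T2 → T3 → T4 → T5 → T6

T5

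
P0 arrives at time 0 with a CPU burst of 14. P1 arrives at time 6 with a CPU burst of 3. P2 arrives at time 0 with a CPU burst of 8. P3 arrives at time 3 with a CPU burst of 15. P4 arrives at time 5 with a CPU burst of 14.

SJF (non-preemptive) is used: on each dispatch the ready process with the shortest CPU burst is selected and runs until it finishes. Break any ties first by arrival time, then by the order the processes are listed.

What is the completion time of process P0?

Timeline: | P2 0-8 | P1 8-11 | P0 11-25 | P4 25-39 | P3 39-54 |
Completion: P0=25  P1=11  P2=8  P3=54  P4=39
Turnaround (C−A): P0=25  P1=5  P2=8  P3=51  P4=34

25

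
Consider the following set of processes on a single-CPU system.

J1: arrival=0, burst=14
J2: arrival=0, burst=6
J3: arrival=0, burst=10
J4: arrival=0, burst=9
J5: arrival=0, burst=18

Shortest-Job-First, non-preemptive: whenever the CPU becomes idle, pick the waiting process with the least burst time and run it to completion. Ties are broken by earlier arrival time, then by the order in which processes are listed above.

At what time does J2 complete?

Timeline: | J2 0-6 | J4 6-15 | J3 15-25 | J1 25-39 | J5 39-57 |
Completion: J1=39  J2=6  J3=25  J4=15  J5=57

6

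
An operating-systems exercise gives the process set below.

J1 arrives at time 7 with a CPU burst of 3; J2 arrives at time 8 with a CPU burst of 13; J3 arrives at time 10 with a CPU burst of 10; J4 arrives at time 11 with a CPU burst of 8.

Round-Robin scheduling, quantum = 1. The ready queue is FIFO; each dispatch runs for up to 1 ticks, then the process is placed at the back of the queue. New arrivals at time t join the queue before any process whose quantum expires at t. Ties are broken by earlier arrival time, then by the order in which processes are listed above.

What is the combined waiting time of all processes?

58

Gantt: | idle 0-7 | J1 7-8 | J2 8-9 | J1 9-10 | J2 10-11 | J3 11-12 | J1 12-13 | J4 13-14 | J2 14-15 | J3 15-16 | J4 16-17 | J2 17-18 | J3 18-19 | J4 19-20 | J2 20-21 | J3 21-22 | J4 22-23 | J2 23-24 | J3 24-25 | J4 25-26 | J2 26-27 | J3 27-28 | J4 28-29 | J2 29-30 | J3 30-31 | J4 31-32 | J2 32-33 | J3 33-34 | J4 34-35 | J2 35-36 | J3 36-37 | J2 37-38 | J3 38-39 | J2 39-41 |
Completion: J1=13  J2=41  J3=39  J4=35
Turnaround (C−A): J1=6  J2=33  J3=29  J4=24
Waiting = turnaround − burst: J1=3, J2=20, J3=19, J4=16
Total waiting = 3 + 20 + 19 + 16 = 58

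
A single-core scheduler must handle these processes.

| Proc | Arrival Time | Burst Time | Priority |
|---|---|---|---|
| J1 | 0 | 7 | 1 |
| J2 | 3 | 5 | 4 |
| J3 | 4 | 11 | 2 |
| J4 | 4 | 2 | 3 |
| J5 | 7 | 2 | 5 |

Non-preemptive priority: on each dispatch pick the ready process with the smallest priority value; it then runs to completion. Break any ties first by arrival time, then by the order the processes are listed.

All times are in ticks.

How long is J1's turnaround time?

Timeline: | J1 0-7 | J3 7-18 | J4 18-20 | J2 20-25 | J5 25-27 |
Completion: J1=7  J2=25  J3=18  J4=20  J5=27
Turnaround(J1) = completion − arrival = 7 − 0 = 7

7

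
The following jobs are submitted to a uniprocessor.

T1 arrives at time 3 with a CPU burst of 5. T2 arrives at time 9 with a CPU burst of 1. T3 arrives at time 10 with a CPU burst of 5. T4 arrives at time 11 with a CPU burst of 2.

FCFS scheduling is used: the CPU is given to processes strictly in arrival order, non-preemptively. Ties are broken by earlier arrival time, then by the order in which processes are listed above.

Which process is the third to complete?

Timeline: | idle 0-3 | T1 3-8 | idle 8-9 | T2 9-10 | T3 10-15 | T4 15-17 |
Completion: T1=8  T2=10  T3=15  T4=17
Finish order: T1 → T2 → T3 → T4

T3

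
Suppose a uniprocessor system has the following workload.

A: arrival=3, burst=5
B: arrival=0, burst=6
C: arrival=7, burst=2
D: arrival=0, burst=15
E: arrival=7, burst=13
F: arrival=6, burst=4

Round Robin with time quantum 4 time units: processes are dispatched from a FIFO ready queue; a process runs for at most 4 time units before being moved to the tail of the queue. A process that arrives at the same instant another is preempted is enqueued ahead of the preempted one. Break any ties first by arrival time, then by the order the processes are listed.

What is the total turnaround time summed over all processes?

Gantt: | B 0-4 | D 4-8 | A 8-12 | B 12-14 | F 14-18 | C 18-20 | E 20-24 | D 24-28 | A 28-29 | E 29-33 | D 33-37 | E 37-41 | D 41-44 | E 44-45 |
Completion: A=29  B=14  C=20  D=44  E=45  F=18
Turnaround (C−A): A=26  B=14  C=13  D=44  E=38  F=12
Turnaround = completion − arrival: A=26, B=14, C=13, D=44, E=38, F=12
Total turnaround = 26 + 14 + 13 + 44 + 38 + 12 = 147

147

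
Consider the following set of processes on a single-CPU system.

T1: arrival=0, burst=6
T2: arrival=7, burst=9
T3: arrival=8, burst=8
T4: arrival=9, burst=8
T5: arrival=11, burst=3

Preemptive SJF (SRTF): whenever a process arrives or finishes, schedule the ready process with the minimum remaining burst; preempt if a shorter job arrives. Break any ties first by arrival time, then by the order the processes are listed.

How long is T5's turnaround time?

Timeline: | T1 0-6 | idle 6-7 | T2 7-11 | T5 11-14 | T2 14-19 | T3 19-27 | T4 27-35 |
Completion: T1=6  T2=19  T3=27  T4=35  T5=14
Turnaround (C−A): T1=6  T2=12  T3=19  T4=26  T5=3
Turnaround(T5) = completion − arrival = 14 − 11 = 3

3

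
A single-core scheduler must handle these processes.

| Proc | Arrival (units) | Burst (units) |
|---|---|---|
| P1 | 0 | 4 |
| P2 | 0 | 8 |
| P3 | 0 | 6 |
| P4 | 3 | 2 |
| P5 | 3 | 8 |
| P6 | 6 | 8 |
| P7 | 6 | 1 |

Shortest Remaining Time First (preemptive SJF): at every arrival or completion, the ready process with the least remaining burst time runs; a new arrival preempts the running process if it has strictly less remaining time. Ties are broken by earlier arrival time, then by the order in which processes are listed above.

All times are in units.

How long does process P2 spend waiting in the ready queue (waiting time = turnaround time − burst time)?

13

Timeline: | P1 0-4 | P4 4-6 | P7 6-7 | P3 7-13 | P2 13-21 | P5 21-29 | P6 29-37 |
Completion: P1=4  P2=21  P3=13  P4=6  P5=29  P6=37  P7=7
Waiting(P2) = turnaround − burst = 21 − 8 = 13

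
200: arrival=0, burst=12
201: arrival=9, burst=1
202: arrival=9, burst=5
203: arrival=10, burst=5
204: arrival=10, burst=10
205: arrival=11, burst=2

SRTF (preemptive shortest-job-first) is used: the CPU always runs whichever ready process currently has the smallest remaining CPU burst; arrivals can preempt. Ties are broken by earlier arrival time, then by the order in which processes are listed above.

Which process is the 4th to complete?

202

Timeline: | 200 0-9 | 201 9-10 | 200 10-13 | 205 13-15 | 202 15-20 | 203 20-25 | 204 25-35 |
Completion: 200=13  201=10  202=20  203=25  204=35  205=15
Turnaround (C−A): 200=13  201=1  202=11  203=15  204=25  205=4
Finish order: 201 → 200 → 205 → 202 → 203 → 204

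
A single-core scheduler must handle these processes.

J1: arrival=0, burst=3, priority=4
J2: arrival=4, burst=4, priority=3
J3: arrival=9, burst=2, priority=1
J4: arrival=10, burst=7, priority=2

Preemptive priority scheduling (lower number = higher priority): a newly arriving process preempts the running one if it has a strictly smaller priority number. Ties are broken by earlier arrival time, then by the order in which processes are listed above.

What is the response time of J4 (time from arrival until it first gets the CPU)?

Timeline: | J1 0-3 | idle 3-4 | J2 4-8 | idle 8-9 | J3 9-11 | J4 11-18 |
Completion: J1=3  J2=8  J3=11  J4=18
Turnaround (C−A): J1=3  J2=4  J3=2  J4=8
Response(J4) = first start − arrival = 11 − 10 = 1

1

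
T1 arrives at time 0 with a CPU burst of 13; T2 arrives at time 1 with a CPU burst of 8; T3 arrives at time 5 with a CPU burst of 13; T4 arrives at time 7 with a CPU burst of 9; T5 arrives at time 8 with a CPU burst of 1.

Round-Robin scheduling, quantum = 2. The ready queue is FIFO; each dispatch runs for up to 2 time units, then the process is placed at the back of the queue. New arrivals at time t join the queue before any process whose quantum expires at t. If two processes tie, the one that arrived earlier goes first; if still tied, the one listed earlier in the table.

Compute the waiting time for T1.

Gantt: | T1 0-2 | T2 2-4 | T1 4-6 | T2 6-8 | T3 8-10 | T1 10-12 | T4 12-14 | T5 14-15 | T2 15-17 | T3 17-19 | T1 19-21 | T4 21-23 | T2 23-25 | T3 25-27 | T1 27-29 | T4 29-31 | T3 31-33 | T1 33-35 | T4 35-37 | T3 37-39 | T1 39-40 | T4 40-41 | T3 41-44 |
Completion: T1=40  T2=25  T3=44  T4=41  T5=15
Turnaround (C−A): T1=40  T2=24  T3=39  T4=34  T5=7
Waiting(T1) = turnaround − burst = 40 − 13 = 27

27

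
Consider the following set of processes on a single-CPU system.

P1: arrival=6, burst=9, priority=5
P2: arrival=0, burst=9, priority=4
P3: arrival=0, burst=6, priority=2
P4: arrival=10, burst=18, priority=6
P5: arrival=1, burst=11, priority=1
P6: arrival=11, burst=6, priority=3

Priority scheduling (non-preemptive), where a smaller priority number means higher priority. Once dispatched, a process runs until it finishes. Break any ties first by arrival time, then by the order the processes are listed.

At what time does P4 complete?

59

Timeline: | P3 0-6 | P5 6-17 | P6 17-23 | P2 23-32 | P1 32-41 | P4 41-59 |
Completion: P1=41  P2=32  P3=6  P4=59  P5=17  P6=23
Turnaround (C−A): P1=35  P2=32  P3=6  P4=49  P5=16  P6=12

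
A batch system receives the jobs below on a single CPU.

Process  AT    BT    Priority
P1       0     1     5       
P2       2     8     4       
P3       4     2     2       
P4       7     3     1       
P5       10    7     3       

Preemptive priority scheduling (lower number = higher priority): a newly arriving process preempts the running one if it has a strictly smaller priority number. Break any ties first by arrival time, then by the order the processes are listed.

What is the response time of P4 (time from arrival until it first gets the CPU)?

0

Timeline: | P1 0-1 | idle 1-2 | P2 2-4 | P3 4-6 | P2 6-7 | P4 7-10 | P5 10-17 | P2 17-22 |
Completion: P1=1  P2=22  P3=6  P4=10  P5=17
Turnaround (C−A): P1=1  P2=20  P3=2  P4=3  P5=7
Response(P4) = first start − arrival = 7 − 7 = 0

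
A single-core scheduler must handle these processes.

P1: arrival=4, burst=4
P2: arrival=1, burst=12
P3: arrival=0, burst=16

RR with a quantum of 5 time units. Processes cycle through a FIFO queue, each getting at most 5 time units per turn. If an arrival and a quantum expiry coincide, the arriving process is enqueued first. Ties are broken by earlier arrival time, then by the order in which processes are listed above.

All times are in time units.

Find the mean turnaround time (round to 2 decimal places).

24.00

Timeline: | P3 0-5 | P2 5-10 | P1 10-14 | P3 14-19 | P2 19-24 | P3 24-29 | P2 29-31 | P3 31-32 |
Completion: P1=14  P2=31  P3=32
Turnaround (C−A): P1=10  P2=30  P3=32
Turnaround times: P1=10, P2=30, P3=32
Average turnaround = (10+30+32) / 3 = 72/3 = 24.00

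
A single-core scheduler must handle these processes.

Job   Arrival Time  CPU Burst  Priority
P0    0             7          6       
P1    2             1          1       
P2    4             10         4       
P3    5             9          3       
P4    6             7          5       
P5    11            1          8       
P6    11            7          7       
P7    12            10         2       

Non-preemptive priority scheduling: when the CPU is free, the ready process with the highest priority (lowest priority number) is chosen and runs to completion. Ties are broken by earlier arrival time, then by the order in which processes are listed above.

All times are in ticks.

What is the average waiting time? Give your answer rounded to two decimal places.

Timeline: | P0 0-7 | P1 7-8 | P3 8-17 | P7 17-27 | P2 27-37 | P4 37-44 | P6 44-51 | P5 51-52 |
Completion: P0=7  P1=8  P2=37  P3=17  P4=44  P5=52  P6=51  P7=27
Waiting times: P0=0, P1=5, P2=23, P3=3, P4=31, P5=40, P6=33, P7=5
Average waiting = (0+5+23+3+31+40+33+5) / 8 = 140/8 = 17.50

17.50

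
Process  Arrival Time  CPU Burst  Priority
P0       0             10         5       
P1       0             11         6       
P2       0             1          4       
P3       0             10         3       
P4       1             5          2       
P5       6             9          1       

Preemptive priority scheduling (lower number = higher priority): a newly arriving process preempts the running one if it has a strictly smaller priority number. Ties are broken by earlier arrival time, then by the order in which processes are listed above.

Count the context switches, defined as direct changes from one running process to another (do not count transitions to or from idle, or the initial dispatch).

6

Gantt: | P3 0-1 | P4 1-6 | P5 6-15 | P3 15-24 | P2 24-25 | P0 25-35 | P1 35-46 |
Completion: P0=35  P1=46  P2=25  P3=24  P4=6  P5=15
Turnaround (C−A): P0=35  P1=46  P2=25  P3=24  P4=5  P5=9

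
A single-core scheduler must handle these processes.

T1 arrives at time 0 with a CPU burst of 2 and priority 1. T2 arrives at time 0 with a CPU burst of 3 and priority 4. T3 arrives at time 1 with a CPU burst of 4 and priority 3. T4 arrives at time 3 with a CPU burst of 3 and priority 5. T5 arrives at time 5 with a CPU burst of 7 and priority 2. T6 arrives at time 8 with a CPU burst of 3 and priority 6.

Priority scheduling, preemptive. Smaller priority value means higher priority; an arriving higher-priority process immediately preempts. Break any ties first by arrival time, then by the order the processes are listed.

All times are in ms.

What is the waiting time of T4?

Schedule: | T1 0-2 | T3 2-5 | T5 5-12 | T3 12-13 | T2 13-16 | T4 16-19 | T6 19-22 |
Completion: T1=2  T2=16  T3=13  T4=19  T5=12  T6=22
Turnaround (C−A): T1=2  T2=16  T3=12  T4=16  T5=7  T6=14
Waiting(T4) = turnaround − burst = 16 − 3 = 13

13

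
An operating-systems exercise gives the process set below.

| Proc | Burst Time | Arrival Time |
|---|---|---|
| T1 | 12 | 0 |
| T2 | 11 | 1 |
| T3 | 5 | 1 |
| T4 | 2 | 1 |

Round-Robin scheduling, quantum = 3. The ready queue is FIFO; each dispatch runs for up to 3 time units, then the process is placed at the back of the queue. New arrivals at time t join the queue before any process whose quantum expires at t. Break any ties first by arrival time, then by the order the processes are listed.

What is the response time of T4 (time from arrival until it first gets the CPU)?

8

Schedule: | T1 0-3 | T2 3-6 | T3 6-9 | T4 9-11 | T1 11-14 | T2 14-17 | T3 17-19 | T1 19-22 | T2 22-25 | T1 25-28 | T2 28-30 |
Completion: T1=28  T2=30  T3=19  T4=11
Response(T4) = first start − arrival = 9 − 1 = 8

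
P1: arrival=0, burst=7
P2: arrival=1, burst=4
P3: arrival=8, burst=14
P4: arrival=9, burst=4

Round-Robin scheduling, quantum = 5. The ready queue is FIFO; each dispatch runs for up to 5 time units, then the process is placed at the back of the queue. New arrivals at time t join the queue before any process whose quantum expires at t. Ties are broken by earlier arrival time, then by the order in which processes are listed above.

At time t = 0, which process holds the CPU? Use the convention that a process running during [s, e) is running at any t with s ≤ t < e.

Gantt: | P1 0-5 | P2 5-9 | P1 9-11 | P3 11-16 | P4 16-20 | P3 20-29 |
Completion: P1=11  P2=9  P3=29  P4=20
Turnaround (C−A): P1=11  P2=8  P3=21  P4=11

P1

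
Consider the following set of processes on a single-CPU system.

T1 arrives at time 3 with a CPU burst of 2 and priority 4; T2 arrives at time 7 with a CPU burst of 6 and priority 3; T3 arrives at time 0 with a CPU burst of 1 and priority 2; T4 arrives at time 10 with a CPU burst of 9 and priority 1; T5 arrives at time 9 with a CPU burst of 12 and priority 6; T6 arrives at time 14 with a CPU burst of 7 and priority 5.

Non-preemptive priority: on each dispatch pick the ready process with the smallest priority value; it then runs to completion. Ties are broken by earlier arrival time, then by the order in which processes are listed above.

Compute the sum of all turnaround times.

Timeline: | T3 0-1 | idle 1-3 | T1 3-5 | idle 5-7 | T2 7-13 | T4 13-22 | T6 22-29 | T5 29-41 |
Completion: T1=5  T2=13  T3=1  T4=22  T5=41  T6=29
Turnaround = completion − arrival: T1=2, T2=6, T3=1, T4=12, T5=32, T6=15
Total turnaround = 2 + 6 + 1 + 12 + 32 + 15 = 68

68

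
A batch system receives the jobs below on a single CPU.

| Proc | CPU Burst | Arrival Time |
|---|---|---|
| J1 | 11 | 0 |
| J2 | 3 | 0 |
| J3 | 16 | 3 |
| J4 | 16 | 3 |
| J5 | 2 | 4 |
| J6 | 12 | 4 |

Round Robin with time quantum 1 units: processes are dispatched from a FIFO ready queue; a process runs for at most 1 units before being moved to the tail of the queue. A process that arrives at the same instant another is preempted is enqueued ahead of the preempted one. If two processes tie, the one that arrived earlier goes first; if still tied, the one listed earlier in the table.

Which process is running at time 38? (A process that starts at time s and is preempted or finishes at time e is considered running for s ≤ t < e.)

J6

Timeline: | J1 0-1 | J2 1-2 | J1 2-3 | J2 3-4 | J3 4-5 | J4 5-6 | J1 6-7 | J5 7-8 | J6 8-9 | J2 9-10 | J3 10-11 | J4 11-12 | J1 12-13 | J5 13-14 | J6 14-15 | J3 15-16 | J4 16-17 | J1 17-18 | J6 18-19 | J3 19-20 | J4 20-21 | J1 21-22 | J6 22-23 | J3 23-24 | J4 24-25 | J1 25-26 | J6 26-27 | J3 27-28 | J4 28-29 | J1 29-30 | J6 30-31 | J3 31-32 | J4 32-33 | J1 33-34 | J6 34-35 | J3 35-36 | J4 36-37 | J1 37-38 | J6 38-39 | J3 39-40 | J4 40-41 | J1 41-42 | J6 42-43 | J3 43-44 | J4 44-45 | J6 45-46 | J3 46-47 | J4 47-48 | J6 48-49 | J3 49-50 | J4 50-51 | J6 51-52 | J3 52-53 | J4 53-54 | J3 54-55 | J4 55-56 | J3 56-57 | J4 57-58 | J3 58-59 | J4 59-60 |
Completion: J1=42  J2=10  J3=59  J4=60  J5=14  J6=52
Turnaround (C−A): J1=42  J2=10  J3=56  J4=57  J5=10  J6=48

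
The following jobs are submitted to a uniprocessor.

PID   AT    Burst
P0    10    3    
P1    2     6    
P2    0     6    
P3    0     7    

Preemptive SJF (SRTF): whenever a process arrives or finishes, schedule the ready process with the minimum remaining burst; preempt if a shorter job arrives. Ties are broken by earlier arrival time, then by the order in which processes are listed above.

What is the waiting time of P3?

15

Schedule: | P2 0-6 | P1 6-12 | P0 12-15 | P3 15-22 |
Completion: P0=15  P1=12  P2=6  P3=22
Turnaround (C−A): P0=5  P1=10  P2=6  P3=22
Waiting(P3) = turnaround − burst = 22 − 7 = 15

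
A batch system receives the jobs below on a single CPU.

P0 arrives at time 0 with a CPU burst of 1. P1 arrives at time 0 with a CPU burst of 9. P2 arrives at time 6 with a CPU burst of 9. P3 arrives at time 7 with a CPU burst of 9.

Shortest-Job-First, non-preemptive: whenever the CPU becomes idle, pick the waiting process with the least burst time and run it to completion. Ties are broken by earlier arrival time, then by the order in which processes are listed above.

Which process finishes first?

P0

Timeline: | P0 0-1 | P1 1-10 | P2 10-19 | P3 19-28 |
Completion: P0=1  P1=10  P2=19  P3=28
Finish order: P0 → P1 → P2 → P3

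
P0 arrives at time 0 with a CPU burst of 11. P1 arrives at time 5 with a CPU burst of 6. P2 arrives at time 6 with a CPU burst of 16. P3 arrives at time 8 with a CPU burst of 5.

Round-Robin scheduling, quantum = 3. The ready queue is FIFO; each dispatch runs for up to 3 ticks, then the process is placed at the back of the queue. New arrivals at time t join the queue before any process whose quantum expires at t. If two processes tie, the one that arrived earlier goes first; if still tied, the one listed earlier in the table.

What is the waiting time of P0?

Timeline: | P0 0-6 | P1 6-9 | P2 9-12 | P0 12-15 | P3 15-18 | P1 18-21 | P2 21-24 | P0 24-26 | P3 26-28 | P2 28-38 |
Completion: P0=26  P1=21  P2=38  P3=28
Waiting(P0) = turnaround − burst = 26 − 11 = 15

15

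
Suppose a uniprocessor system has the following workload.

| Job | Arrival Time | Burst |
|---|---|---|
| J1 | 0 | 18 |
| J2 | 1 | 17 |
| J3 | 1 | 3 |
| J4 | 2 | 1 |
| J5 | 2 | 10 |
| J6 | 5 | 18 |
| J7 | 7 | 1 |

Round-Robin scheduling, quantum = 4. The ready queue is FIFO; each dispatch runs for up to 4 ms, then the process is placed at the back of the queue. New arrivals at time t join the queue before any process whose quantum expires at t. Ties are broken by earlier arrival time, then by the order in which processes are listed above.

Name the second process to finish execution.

J4

Schedule: | J1 0-4 | J2 4-8 | J3 8-11 | J4 11-12 | J5 12-16 | J1 16-20 | J6 20-24 | J7 24-25 | J2 25-29 | J5 29-33 | J1 33-37 | J6 37-41 | J2 41-45 | J5 45-47 | J1 47-51 | J6 51-55 | J2 55-59 | J1 59-61 | J6 61-65 | J2 65-66 | J6 66-68 |
Completion: J1=61  J2=66  J3=11  J4=12  J5=47  J6=68  J7=25
Finish order: J3 → J4 → J7 → J5 → J1 → J2 → J6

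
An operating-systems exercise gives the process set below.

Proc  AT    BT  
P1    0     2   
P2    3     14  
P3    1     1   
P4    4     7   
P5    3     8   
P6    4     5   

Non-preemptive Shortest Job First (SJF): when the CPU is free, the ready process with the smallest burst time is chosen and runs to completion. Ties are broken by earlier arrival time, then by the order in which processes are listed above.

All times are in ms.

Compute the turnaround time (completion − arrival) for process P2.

34

Timeline: | P1 0-2 | P3 2-3 | P5 3-11 | P6 11-16 | P4 16-23 | P2 23-37 |
Completion: P1=2  P2=37  P3=3  P4=23  P5=11  P6=16
Turnaround(P2) = completion − arrival = 37 − 3 = 34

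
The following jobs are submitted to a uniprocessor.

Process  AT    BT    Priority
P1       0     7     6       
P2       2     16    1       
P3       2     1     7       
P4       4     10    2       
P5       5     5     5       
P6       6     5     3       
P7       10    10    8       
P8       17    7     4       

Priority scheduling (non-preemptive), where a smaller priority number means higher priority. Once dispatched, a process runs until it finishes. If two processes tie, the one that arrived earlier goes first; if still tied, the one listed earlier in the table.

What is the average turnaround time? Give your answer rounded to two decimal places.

32.75

Timeline: | P1 0-7 | P2 7-23 | P4 23-33 | P6 33-38 | P8 38-45 | P5 45-50 | P3 50-51 | P7 51-61 |
Completion: P1=7  P2=23  P3=51  P4=33  P5=50  P6=38  P7=61  P8=45
Turnaround (C−A): P1=7  P2=21  P3=49  P4=29  P5=45  P6=32  P7=51  P8=28
Turnaround times: P1=7, P2=21, P3=49, P4=29, P5=45, P6=32, P7=51, P8=28
Average turnaround = (7+21+49+29+45+32+51+28) / 8 = 262/8 = 32.75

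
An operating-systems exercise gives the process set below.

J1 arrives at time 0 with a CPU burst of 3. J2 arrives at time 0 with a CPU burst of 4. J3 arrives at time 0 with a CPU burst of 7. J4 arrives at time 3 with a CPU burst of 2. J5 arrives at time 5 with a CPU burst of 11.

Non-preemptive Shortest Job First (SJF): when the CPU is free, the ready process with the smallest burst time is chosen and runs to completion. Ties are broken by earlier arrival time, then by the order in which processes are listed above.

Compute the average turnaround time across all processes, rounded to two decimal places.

10.40

Gantt: | J1 0-3 | J4 3-5 | J2 5-9 | J3 9-16 | J5 16-27 |
Completion: J1=3  J2=9  J3=16  J4=5  J5=27
Turnaround times: J1=3, J2=9, J3=16, J4=2, J5=22
Average turnaround = (3+9+16+2+22) / 5 = 52/5 = 10.40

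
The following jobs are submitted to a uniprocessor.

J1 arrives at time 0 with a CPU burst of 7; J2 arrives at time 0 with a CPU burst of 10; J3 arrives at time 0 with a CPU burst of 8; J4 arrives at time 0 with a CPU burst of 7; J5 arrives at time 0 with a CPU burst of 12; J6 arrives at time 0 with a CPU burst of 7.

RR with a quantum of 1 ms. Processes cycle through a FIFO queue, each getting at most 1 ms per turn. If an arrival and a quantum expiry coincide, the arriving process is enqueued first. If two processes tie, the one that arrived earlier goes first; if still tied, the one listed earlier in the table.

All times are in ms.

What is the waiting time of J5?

Timeline: | J1 0-1 | J2 1-2 | J3 2-3 | J4 3-4 | J5 4-5 | J6 5-6 | J1 6-7 | J2 7-8 | J3 8-9 | J4 9-10 | J5 10-11 | J6 11-12 | J1 12-13 | J2 13-14 | J3 14-15 | J4 15-16 | J5 16-17 | J6 17-18 | J1 18-19 | J2 19-20 | J3 20-21 | J4 21-22 | J5 22-23 | J6 23-24 | J1 24-25 | J2 25-26 | J3 26-27 | J4 27-28 | J5 28-29 | J6 29-30 | J1 30-31 | J2 31-32 | J3 32-33 | J4 33-34 | J5 34-35 | J6 35-36 | J1 36-37 | J2 37-38 | J3 38-39 | J4 39-40 | J5 40-41 | J6 41-42 | J2 42-43 | J3 43-44 | J5 44-45 | J2 45-46 | J5 46-47 | J2 47-48 | J5 48-51 |
Completion: J1=37  J2=48  J3=44  J4=40  J5=51  J6=42
Turnaround (C−A): J1=37  J2=48  J3=44  J4=40  J5=51  J6=42
Waiting(J5) = turnaround − burst = 51 − 12 = 39

39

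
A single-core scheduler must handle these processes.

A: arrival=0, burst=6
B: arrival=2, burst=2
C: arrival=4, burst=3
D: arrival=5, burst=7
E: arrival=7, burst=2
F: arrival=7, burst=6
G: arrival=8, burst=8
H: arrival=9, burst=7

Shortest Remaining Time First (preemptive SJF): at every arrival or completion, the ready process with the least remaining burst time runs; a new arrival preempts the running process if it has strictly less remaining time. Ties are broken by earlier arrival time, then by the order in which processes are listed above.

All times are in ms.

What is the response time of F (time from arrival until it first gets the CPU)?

6

Timeline: | A 0-2 | B 2-4 | C 4-7 | E 7-9 | A 9-13 | F 13-19 | D 19-26 | H 26-33 | G 33-41 |
Completion: A=13  B=4  C=7  D=26  E=9  F=19  G=41  H=33
Response(F) = first start − arrival = 13 − 7 = 6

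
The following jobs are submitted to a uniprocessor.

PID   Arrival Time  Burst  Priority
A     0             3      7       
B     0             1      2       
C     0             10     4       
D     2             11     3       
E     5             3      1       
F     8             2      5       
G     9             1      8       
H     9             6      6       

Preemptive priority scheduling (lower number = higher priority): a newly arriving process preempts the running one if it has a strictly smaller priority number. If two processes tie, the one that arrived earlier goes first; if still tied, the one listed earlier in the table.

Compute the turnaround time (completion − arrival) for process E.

3

Schedule: | B 0-1 | C 1-2 | D 2-5 | E 5-8 | D 8-16 | C 16-25 | F 25-27 | H 27-33 | A 33-36 | G 36-37 |
Completion: A=36  B=1  C=25  D=16  E=8  F=27  G=37  H=33
Turnaround (C−A): A=36  B=1  C=25  D=14  E=3  F=19  G=28  H=24
Turnaround(E) = completion − arrival = 8 − 5 = 3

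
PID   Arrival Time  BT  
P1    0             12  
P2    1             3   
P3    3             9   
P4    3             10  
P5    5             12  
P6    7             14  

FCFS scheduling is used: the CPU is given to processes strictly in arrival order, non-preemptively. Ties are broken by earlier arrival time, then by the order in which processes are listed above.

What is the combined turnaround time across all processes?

Timeline: | P1 0-12 | P2 12-15 | P3 15-24 | P4 24-34 | P5 34-46 | P6 46-60 |
Completion: P1=12  P2=15  P3=24  P4=34  P5=46  P6=60
Turnaround = completion − arrival: P1=12, P2=14, P3=21, P4=31, P5=41, P6=53
Total turnaround = 12 + 14 + 21 + 31 + 41 + 53 = 172

172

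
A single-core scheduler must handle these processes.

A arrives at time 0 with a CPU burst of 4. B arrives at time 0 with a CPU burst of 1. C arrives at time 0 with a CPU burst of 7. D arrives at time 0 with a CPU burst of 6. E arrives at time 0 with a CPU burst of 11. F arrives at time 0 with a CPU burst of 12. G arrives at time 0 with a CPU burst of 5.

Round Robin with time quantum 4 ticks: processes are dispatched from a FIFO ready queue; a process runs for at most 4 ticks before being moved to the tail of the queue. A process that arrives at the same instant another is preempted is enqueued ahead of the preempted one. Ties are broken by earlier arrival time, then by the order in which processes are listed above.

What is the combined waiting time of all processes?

148

Schedule: | A 0-4 | B 4-5 | C 5-9 | D 9-13 | E 13-17 | F 17-21 | G 21-25 | C 25-28 | D 28-30 | E 30-34 | F 34-38 | G 38-39 | E 39-42 | F 42-46 |
Completion: A=4  B=5  C=28  D=30  E=42  F=46  G=39
Turnaround (C−A): A=4  B=5  C=28  D=30  E=42  F=46  G=39
Waiting = turnaround − burst: A=0, B=4, C=21, D=24, E=31, F=34, G=34
Total waiting = 0 + 4 + 21 + 24 + 31 + 34 + 34 = 148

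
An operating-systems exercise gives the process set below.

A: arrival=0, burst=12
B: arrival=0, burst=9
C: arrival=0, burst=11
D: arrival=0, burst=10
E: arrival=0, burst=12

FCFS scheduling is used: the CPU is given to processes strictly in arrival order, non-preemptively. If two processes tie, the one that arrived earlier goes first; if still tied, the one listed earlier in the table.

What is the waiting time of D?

32

Gantt: | A 0-12 | B 12-21 | C 21-32 | D 32-42 | E 42-54 |
Completion: A=12  B=21  C=32  D=42  E=54
Waiting(D) = turnaround − burst = 42 − 10 = 32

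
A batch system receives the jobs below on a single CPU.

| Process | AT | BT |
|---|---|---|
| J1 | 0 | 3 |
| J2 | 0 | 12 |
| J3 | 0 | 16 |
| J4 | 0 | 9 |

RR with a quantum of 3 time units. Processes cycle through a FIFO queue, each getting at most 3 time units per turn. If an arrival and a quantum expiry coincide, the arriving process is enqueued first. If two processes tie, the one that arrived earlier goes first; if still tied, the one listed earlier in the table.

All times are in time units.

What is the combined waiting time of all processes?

66

Gantt: | J1 0-3 | J2 3-6 | J3 6-9 | J4 9-12 | J2 12-15 | J3 15-18 | J4 18-21 | J2 21-24 | J3 24-27 | J4 27-30 | J2 30-33 | J3 33-40 |
Completion: J1=3  J2=33  J3=40  J4=30
Waiting = turnaround − burst: J1=0, J2=21, J3=24, J4=21
Total waiting = 0 + 21 + 24 + 21 = 66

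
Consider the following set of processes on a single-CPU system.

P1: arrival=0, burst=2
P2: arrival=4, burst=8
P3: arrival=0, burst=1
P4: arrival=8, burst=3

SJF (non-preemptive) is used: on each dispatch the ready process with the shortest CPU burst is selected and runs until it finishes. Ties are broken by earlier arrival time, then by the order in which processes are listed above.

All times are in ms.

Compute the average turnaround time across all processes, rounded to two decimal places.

4.75

Gantt: | P3 0-1 | P1 1-3 | idle 3-4 | P2 4-12 | P4 12-15 |
Completion: P1=3  P2=12  P3=1  P4=15
Turnaround (C−A): P1=3  P2=8  P3=1  P4=7
Turnaround times: P1=3, P2=8, P3=1, P4=7
Average turnaround = (3+8+1+7) / 4 = 19/4 = 4.75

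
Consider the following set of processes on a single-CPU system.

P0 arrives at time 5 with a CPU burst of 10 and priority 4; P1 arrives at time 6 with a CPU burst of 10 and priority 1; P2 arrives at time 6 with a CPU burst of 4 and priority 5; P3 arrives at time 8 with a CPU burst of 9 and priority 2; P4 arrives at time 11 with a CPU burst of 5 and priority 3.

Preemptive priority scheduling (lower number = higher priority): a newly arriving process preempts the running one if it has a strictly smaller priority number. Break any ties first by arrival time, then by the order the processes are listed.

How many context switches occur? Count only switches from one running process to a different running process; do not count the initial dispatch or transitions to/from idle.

5

Schedule: | idle 0-5 | P0 5-6 | P1 6-16 | P3 16-25 | P4 25-30 | P0 30-39 | P2 39-43 |
Completion: P0=39  P1=16  P2=43  P3=25  P4=30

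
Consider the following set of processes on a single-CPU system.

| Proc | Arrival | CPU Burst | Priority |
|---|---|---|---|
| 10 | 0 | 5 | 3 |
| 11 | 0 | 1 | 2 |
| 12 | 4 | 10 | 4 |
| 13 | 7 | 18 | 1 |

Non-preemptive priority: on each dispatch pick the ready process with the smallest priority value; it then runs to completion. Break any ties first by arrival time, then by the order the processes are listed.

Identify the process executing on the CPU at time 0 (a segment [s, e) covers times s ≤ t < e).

Schedule: | 11 0-1 | 10 1-6 | 12 6-16 | 13 16-34 |
Completion: 10=6  11=1  12=16  13=34
Turnaround (C−A): 10=6  11=1  12=12  13=27

11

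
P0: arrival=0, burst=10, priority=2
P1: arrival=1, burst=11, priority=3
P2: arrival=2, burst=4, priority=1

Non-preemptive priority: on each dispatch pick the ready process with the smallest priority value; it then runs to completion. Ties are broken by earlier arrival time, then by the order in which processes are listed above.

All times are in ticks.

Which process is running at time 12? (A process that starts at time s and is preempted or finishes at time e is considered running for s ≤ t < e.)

Schedule: | P0 0-10 | P2 10-14 | P1 14-25 |
Completion: P0=10  P1=25  P2=14

P2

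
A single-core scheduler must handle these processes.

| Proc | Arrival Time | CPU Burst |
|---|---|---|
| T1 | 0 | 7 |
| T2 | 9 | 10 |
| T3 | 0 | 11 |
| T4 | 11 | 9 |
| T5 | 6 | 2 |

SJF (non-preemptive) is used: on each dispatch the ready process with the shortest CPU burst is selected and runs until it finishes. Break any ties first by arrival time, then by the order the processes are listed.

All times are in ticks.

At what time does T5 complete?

9

Schedule: | T1 0-7 | T5 7-9 | T2 9-19 | T4 19-28 | T3 28-39 |
Completion: T1=7  T2=19  T3=39  T4=28  T5=9
Turnaround (C−A): T1=7  T2=10  T3=39  T4=17  T5=3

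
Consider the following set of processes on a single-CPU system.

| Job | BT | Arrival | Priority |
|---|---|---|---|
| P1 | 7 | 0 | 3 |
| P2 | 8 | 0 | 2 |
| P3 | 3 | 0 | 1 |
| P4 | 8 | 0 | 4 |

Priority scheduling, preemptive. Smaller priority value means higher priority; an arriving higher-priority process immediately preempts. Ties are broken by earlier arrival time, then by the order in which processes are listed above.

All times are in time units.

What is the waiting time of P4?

Gantt: | P3 0-3 | P2 3-11 | P1 11-18 | P4 18-26 |
Completion: P1=18  P2=11  P3=3  P4=26
Turnaround (C−A): P1=18  P2=11  P3=3  P4=26
Waiting(P4) = turnaround − burst = 26 − 8 = 18

18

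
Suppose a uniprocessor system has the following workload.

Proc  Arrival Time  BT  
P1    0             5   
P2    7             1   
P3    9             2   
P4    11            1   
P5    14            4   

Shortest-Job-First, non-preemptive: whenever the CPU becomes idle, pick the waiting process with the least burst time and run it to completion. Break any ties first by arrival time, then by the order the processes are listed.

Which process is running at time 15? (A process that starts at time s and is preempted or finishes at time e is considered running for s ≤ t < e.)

P5

Schedule: | P1 0-5 | idle 5-7 | P2 7-8 | idle 8-9 | P3 9-11 | P4 11-12 | idle 12-14 | P5 14-18 |
Completion: P1=5  P2=8  P3=11  P4=12  P5=18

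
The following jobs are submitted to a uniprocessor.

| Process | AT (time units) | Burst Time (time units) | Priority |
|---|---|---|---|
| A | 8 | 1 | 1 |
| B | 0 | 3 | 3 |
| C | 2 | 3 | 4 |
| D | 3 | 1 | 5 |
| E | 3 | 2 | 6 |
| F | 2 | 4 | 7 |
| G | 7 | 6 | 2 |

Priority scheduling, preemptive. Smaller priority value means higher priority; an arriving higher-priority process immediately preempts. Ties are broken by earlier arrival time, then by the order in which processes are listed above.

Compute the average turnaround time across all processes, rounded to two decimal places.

Schedule: | B 0-3 | C 3-6 | D 6-7 | G 7-8 | A 8-9 | G 9-14 | E 14-16 | F 16-20 |
Completion: A=9  B=3  C=6  D=7  E=16  F=20  G=14
Turnaround times: A=1, B=3, C=4, D=4, E=13, F=18, G=7
Average turnaround = (1+3+4+4+13+18+7) / 7 = 50/7 = 7.14

7.14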